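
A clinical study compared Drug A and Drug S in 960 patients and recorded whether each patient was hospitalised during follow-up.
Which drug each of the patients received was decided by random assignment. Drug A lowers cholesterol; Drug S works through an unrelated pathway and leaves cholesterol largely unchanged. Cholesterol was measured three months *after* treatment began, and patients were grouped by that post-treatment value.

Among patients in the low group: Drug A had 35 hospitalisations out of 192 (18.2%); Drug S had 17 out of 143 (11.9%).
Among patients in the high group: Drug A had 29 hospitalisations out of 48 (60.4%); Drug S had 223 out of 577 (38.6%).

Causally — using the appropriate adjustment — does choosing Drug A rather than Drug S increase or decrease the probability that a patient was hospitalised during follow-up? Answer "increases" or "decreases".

Stratifying would compare drugs among patients the drugs themselves sorted into cholesterol groups — a form of selection on an intermediate. The unconditioned pooled rates give the total causal effect.
Pooled: Drug A 26.7% vs Drug S 33.3%; Drug A is lower overall.

decreases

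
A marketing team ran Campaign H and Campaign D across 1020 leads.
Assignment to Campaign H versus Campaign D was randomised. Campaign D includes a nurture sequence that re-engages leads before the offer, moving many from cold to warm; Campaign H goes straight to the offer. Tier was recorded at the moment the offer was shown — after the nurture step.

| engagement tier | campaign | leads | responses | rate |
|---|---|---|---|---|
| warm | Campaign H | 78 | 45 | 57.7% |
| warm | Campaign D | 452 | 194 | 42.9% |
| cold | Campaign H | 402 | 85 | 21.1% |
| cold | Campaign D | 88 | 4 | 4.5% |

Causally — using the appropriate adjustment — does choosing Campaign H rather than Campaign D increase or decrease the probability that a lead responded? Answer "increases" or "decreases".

The stratified and pooled comparisons disagree (Campaign H wins within each engagement tier; Campaign D wins overall), so the answer turns on the causal role of engagement tier.
Engagement tier is recorded after the campaign and is itself shifted by it — it sits on the causal path from campaign to outcome. Conditioning on a mediator would strip out part of the effect we want; the pooled comparison gives the total causal effect.
Pooled: Campaign H 27.1% vs Campaign D 36.7%; Campaign D is higher overall.

decreases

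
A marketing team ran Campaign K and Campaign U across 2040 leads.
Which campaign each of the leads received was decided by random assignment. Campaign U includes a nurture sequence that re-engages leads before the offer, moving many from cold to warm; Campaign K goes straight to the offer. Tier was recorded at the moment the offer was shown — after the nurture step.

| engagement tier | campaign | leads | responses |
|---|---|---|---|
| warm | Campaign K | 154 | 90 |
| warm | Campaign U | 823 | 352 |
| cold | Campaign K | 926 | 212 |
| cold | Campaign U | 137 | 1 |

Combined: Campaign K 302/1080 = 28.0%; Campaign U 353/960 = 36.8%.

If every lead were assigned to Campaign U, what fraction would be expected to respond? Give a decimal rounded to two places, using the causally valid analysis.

0.37

Engagement tier lies on the pathway campaign → engagement tier → outcome, so adjusting for it blocks the indirect effect. For the total causal effect of campaign, use the unadjusted pooled rates.
So P(outcome | do(Campaign U)) is just the pooled rate for Campaign U: 353/960 = 0.368.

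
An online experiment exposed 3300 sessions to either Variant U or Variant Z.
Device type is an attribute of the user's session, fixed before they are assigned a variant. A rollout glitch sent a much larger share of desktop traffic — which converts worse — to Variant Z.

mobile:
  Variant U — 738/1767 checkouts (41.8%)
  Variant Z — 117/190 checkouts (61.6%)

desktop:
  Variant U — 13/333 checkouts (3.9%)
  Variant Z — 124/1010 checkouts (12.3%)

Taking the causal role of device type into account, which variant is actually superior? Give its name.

Since device type is a pre-existing factor (not a product of the variant) and it affects the outcome on its own, it is a confounder. The stratified rates, not the pooled rate, identify the causal effect.
Within each level — mobile: 41.8% vs 61.6%; desktop: 3.9% vs 12.3% — Variant Z is higher every time.

Variant Z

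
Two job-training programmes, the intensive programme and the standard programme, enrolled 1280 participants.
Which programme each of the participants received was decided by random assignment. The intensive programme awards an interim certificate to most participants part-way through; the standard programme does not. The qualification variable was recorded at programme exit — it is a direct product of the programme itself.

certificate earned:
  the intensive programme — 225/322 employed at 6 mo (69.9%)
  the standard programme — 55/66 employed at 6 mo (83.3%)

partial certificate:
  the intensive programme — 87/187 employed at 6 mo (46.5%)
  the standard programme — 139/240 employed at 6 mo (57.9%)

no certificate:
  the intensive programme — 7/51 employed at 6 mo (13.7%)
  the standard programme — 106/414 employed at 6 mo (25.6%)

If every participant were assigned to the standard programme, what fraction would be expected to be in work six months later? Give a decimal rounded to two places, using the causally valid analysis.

0.42

The stratified and pooled comparisons disagree (the standard programme wins within each qualification attained during the programme; the intensive programme wins overall), so the answer turns on the causal role of qualification attained during the programme.
The distribution of qualification attained during the programme is itself part of what the programme does — it is an intermediate outcome. Holding it fixed would remove that part of the effect; the total effect is the pooled difference.
So P(outcome | do(the standard programme)) is just the pooled rate for the standard programme: 300/720 = 0.417.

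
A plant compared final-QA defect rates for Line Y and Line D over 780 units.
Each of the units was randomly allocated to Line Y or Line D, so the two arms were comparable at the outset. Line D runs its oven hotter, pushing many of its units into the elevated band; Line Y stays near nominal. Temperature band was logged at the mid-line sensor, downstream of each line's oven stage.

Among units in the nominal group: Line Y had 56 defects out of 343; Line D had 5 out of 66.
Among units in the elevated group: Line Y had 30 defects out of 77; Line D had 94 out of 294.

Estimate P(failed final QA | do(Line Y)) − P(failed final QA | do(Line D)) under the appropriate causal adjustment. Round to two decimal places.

-0.07

The stratified and pooled comparisons disagree (Line D wins within each in-process temperature band; Line Y wins overall), so the answer turns on the causal role of in-process temperature band.
In-process temperature band here is a post-treatment variable shaped by the line; conditioning on it would introduce bias rather than remove it. The overall comparison is the causal one.
The causal difference is the pooled difference: 0.205 − 0.275 = -0.070.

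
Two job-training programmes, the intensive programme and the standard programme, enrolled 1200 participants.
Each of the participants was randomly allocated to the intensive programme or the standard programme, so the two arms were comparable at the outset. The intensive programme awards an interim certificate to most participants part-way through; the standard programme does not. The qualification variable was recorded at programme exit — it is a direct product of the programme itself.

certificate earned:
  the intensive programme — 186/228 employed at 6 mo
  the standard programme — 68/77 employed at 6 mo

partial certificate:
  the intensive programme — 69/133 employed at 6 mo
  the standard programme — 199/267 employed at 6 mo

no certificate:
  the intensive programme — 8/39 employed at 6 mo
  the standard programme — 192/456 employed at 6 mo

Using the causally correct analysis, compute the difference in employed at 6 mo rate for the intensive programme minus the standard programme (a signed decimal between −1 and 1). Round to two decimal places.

+0.08

Qualification attained during the programme is downstream of the programme. One should not condition on a consequence of treatment, so the overall rates are the right comparison.
The causal difference is the pooled difference: 0.657 − 0.574 = +0.084.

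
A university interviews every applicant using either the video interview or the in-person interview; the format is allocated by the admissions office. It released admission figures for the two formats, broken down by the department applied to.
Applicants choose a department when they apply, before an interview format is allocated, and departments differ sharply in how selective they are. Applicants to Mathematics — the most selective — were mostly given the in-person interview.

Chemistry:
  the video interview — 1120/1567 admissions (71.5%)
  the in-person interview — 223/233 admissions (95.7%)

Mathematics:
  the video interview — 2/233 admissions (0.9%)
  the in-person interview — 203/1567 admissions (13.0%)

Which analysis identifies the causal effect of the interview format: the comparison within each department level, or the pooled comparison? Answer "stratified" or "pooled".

The department-specific comparison favours the in-person interview throughout, but the pooled figures favour the video interview. The question is whether to condition on department.
Department satisfies the back-door criterion: it is not a descendant of the interview format, and it blocks the spurious path from interview format to outcome. Adjusting for it (i.e., using the within-department rates) gives the causal effect.
Within each level — Chemistry: 71.5% vs 95.7%; Mathematics: 0.9% vs 13.0% — the in-person interview is higher every time.

stratified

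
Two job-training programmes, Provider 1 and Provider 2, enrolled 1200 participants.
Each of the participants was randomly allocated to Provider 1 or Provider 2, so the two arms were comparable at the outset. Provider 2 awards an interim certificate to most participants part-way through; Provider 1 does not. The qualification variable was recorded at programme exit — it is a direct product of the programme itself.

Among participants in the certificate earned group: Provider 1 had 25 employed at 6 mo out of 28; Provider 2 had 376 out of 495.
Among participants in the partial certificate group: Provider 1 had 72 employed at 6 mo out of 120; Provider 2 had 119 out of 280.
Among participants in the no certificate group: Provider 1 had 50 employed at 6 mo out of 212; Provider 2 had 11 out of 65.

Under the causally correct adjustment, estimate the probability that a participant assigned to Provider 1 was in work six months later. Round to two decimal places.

0.41

Qualification attained during the programme is downstream of the programme. One should not condition on a consequence of treatment, so the overall rates are the right comparison.
So P(outcome | do(Provider 1)) is just the pooled rate for Provider 1: 147/360 = 0.408.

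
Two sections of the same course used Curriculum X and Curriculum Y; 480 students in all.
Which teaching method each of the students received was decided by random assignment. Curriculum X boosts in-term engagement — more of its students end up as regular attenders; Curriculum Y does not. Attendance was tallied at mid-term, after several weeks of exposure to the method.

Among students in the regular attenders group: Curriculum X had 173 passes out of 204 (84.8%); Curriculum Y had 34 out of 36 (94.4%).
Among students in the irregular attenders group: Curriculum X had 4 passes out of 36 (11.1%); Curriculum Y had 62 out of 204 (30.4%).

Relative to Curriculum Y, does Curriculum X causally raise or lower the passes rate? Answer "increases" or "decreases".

increases

Because the teaching method influences mid-term attendance, mid-term attendance is a post-treatment mediator, not a confounder. Stratifying on it would bias the estimate; the causal effect is the crude pooled difference.
Pooled: Curriculum X 73.8% vs Curriculum Y 40.0%; Curriculum X is higher overall.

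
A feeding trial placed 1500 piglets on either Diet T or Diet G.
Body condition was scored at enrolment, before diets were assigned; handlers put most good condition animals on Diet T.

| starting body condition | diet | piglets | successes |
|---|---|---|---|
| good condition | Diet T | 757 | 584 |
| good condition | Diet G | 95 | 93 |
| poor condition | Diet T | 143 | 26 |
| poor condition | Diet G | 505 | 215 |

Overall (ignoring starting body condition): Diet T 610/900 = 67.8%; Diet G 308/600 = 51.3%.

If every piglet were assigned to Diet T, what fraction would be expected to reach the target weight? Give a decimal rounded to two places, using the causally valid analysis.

Within every starting body condition level Diet G has the higher rate, yet pooled Diet T does — Simpson's reversal.
Nothing the diet does changes starting body condition; the imbalance is an allocation artefact. With starting body condition also predicting the outcome, the pooled figure is confounded, and the within-stratum comparison is the causal one.
Standardising Diet T to the population starting body condition mix: 0.568·584/757 + 0.432·26/143 = 0.517.

0.52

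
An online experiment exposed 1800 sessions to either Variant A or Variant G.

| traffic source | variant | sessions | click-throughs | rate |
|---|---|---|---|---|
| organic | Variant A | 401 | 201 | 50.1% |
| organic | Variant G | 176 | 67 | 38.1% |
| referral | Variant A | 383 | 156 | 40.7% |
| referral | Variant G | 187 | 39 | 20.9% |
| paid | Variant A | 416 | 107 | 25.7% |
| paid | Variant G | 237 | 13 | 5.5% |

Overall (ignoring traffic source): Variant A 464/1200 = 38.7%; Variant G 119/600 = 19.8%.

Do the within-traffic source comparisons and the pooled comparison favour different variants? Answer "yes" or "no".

Within each traffic source level (organic 50.1% vs 38.1%; referral 40.7% vs 20.9%; paid 25.7% vs 5.5%), Variant A has the higher rate every time. Pooled: 38.7% vs 19.8% — Variant A has the higher rate overall. They agree.

no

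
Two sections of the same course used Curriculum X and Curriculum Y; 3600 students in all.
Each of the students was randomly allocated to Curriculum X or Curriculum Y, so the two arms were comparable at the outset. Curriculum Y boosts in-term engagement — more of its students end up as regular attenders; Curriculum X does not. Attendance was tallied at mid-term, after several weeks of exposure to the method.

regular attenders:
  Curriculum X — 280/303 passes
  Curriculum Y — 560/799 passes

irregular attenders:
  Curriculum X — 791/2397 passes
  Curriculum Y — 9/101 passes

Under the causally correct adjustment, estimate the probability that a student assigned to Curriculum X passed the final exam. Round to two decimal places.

0.40

The distribution of mid-term attendance is itself part of what the teaching method does — it is an intermediate outcome. Holding it fixed would remove that part of the effect; the total effect is the pooled difference.
So P(outcome | do(Curriculum X)) is just the pooled rate for Curriculum X: 1071/2700 = 0.397.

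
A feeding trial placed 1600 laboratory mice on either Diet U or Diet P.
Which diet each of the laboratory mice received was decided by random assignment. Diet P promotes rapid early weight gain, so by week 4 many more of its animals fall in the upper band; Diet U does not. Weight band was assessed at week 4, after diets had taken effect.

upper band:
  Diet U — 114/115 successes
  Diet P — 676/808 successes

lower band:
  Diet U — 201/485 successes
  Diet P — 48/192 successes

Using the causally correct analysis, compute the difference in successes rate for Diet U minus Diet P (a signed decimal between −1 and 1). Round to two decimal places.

Diet U is higher inside every week-4 weight band stratum but Diet P is higher in aggregate. Whether to stratify depends on how week-4 weight band relates to the diet.
Week-4 weight band lies on the pathway diet → week-4 weight band → outcome, so adjusting for it blocks the indirect effect. For the total causal effect of diet, use the unadjusted pooled rates.
The causal difference is the pooled difference: 0.525 − 0.724 = -0.199.

-0.20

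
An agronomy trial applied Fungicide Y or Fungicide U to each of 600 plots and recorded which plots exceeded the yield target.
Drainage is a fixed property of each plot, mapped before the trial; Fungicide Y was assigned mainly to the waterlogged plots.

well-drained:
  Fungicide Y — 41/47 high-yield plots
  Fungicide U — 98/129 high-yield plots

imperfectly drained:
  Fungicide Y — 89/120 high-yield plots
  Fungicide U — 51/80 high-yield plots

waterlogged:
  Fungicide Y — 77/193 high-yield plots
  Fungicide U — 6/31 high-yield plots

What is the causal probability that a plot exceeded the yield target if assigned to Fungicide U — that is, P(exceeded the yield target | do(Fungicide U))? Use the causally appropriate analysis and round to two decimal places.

The stratified and pooled comparisons disagree (Fungicide Y wins within each field drainage; Fungicide U wins overall), so the answer turns on the causal role of field drainage.
Field drainage differs across fungicides for reasons unrelated to any effect of the fungicide itself, and it separately predicts the outcome — a classic confounder. We must compare within field drainage levels.
Standardising Fungicide U to the population field drainage mix: 0.293·98/129 + 0.333·51/80 + 0.373·6/31 = 0.508.

0.51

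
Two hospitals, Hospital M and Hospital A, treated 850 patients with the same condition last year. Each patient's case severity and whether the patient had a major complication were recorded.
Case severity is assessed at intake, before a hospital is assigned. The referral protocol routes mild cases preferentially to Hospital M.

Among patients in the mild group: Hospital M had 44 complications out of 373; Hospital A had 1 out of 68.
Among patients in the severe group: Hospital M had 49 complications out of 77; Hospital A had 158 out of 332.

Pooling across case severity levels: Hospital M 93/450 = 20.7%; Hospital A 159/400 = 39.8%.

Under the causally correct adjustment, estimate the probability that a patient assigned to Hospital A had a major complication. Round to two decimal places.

0.24

Here case severity is a common cause — it drives both which hospital a case falls under and the outcome. The crude comparison mixes populations; the stratum-specific rates are the causally relevant ones.
Standardising Hospital A to the population case severity mix: 0.519·1/68 + 0.481·158/332 = 0.237.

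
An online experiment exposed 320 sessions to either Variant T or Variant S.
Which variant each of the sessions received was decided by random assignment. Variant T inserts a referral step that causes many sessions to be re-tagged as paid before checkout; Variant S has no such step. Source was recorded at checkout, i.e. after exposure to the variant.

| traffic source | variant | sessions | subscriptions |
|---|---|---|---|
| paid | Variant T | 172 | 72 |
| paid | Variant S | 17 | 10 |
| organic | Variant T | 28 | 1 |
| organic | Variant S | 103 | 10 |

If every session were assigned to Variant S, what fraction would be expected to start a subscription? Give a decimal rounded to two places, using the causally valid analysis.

The traffic source-specific comparison favours Variant S throughout, but the pooled figures favour Variant T. The question is whether to condition on traffic source.
Because the variant influences traffic source, traffic source is a post-treatment mediator, not a confounder. Stratifying on it would bias the estimate; the causal effect is the crude pooled difference.
So P(outcome | do(Variant S)) is just the pooled rate for Variant S: 20/120 = 0.167.

0.17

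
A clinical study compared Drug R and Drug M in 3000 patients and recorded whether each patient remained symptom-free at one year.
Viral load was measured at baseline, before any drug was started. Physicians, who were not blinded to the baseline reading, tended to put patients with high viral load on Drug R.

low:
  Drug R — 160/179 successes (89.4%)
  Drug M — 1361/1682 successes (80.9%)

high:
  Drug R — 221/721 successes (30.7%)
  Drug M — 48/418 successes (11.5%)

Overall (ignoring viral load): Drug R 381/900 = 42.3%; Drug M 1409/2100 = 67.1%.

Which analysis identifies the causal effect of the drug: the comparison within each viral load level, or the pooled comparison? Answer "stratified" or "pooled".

stratified

Viral load satisfies the back-door criterion: it is not a descendant of the drug, and it blocks the spurious path from drug to outcome. Adjusting for it (i.e., using the within-viral load rates) gives the causal effect.
Within each level — low: 89.4% vs 80.9%; high: 30.7% vs 11.5% — Drug R is higher every time.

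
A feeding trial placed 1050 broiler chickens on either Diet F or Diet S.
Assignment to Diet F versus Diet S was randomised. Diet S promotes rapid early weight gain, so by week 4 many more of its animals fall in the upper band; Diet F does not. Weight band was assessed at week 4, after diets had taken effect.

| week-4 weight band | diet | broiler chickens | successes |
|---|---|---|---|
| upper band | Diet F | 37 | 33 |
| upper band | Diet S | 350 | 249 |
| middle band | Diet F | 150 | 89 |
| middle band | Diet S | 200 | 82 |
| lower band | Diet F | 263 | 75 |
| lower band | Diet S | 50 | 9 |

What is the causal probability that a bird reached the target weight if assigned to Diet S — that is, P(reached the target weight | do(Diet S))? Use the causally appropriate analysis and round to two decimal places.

The week-4 weight band-specific comparison favours Diet F throughout, but the pooled figures favour Diet S. The question is whether to condition on week-4 weight band.
Because the diet influences week-4 weight band, week-4 weight band is a post-treatment mediator, not a confounder. Stratifying on it would bias the estimate; the causal effect is the crude pooled difference.
So P(outcome | do(Diet S)) is just the pooled rate for Diet S: 340/600 = 0.567.

0.57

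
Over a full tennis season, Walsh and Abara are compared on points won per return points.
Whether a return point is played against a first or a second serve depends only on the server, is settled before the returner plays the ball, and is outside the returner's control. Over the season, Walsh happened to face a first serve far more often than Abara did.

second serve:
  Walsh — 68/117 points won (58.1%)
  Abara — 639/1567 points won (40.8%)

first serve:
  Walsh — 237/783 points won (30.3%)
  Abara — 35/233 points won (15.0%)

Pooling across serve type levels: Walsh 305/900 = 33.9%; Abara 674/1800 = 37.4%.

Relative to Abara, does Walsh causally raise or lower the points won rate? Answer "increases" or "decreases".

increases

Walsh is higher inside every serve type stratum but Abara is higher in aggregate. Whether to stratify depends on how serve type relates to the player.
The imbalance in serve type arose from how return points were allocated, not from anything the player did; and serve type independently affects the outcome. The pooled gap is confounded — condition on serve type.
Within each level — second serve: 58.1% vs 40.8%; first serve: 30.3% vs 15.0% — Walsh is higher every time.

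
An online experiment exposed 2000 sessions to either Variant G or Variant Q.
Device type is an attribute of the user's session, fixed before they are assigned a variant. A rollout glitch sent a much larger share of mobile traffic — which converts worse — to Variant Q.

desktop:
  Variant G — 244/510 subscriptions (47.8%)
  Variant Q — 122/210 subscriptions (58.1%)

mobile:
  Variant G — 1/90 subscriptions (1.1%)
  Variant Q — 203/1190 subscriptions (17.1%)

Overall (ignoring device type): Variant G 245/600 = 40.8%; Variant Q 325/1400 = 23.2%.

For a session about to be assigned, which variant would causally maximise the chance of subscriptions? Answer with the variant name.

Variant Q

Nothing the variant does changes device type; the imbalance is an allocation artefact. With device type also predicting the outcome, the pooled figure is confounded, and the within-stratum comparison is the causal one.
Within each level — desktop: 47.8% vs 58.1%; mobile: 1.1% vs 17.1% — Variant Q is higher every time.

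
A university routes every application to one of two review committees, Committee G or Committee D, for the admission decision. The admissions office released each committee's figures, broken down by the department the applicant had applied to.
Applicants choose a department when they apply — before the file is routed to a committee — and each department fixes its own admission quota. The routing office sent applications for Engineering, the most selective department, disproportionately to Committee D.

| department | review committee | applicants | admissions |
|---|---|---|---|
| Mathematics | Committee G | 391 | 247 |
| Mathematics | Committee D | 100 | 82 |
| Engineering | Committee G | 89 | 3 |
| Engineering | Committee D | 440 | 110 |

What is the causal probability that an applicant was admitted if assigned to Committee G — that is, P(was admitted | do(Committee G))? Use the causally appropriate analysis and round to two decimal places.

0.32

Since department is a pre-existing factor (not a product of the review committee) and it affects the outcome on its own, it is a confounder. The stratified rates, not the pooled rate, identify the causal effect.
Standardising Committee G to the population department mix: 0.481·247/391 + 0.519·3/89 = 0.322.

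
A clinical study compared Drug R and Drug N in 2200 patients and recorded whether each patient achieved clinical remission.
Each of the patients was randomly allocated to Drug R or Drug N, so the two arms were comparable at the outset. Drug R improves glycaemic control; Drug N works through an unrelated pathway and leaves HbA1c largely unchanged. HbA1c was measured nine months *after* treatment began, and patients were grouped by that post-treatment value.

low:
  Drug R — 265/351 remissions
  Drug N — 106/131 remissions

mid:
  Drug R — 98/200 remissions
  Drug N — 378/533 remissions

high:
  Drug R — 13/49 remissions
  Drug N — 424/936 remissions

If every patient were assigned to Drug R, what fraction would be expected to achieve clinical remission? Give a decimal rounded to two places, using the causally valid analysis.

Drug N is higher inside every HbA1c stratum but Drug R is higher in aggregate. Whether to stratify depends on how HbA1c relates to the drug.
Stratifying would compare drugs among patients the drugs themselves sorted into HbA1c groups — a form of selection on an intermediate. The unconditioned pooled rates give the total causal effect.
So P(outcome | do(Drug R)) is just the pooled rate for Drug R: 376/600 = 0.627.

0.63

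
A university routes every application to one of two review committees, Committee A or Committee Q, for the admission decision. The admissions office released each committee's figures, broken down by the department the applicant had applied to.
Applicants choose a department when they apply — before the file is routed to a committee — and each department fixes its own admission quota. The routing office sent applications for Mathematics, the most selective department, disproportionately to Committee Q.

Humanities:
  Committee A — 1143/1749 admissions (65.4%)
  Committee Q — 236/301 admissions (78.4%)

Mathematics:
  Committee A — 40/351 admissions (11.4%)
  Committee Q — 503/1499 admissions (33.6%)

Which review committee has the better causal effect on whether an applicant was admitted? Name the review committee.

Within every department level Committee Q has the higher rate, yet pooled Committee A does — Simpson's reversal.
Department satisfies the back-door criterion: it is not a descendant of the review committee, and it blocks the spurious path from review committee to outcome. Adjusting for it (i.e., using the within-department rates) gives the causal effect.
Within each level — Humanities: 65.4% vs 78.4%; Mathematics: 11.4% vs 33.6% — Committee Q is higher every time.

Committee Q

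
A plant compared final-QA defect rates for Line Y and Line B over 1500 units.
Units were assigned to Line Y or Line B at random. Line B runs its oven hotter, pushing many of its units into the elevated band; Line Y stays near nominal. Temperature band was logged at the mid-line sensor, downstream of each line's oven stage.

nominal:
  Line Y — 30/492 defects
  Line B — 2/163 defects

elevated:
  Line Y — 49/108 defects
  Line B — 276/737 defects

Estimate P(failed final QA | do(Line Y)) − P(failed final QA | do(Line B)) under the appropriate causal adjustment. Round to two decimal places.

Line B is lower inside every in-process temperature band stratum but Line Y is lower in aggregate. Whether to stratify depends on how in-process temperature band relates to the line.
In-process temperature band here is a post-treatment variable shaped by the line; conditioning on it would introduce bias rather than remove it. The overall comparison is the causal one.
The causal difference is the pooled difference: 0.132 − 0.309 = -0.177.

-0.18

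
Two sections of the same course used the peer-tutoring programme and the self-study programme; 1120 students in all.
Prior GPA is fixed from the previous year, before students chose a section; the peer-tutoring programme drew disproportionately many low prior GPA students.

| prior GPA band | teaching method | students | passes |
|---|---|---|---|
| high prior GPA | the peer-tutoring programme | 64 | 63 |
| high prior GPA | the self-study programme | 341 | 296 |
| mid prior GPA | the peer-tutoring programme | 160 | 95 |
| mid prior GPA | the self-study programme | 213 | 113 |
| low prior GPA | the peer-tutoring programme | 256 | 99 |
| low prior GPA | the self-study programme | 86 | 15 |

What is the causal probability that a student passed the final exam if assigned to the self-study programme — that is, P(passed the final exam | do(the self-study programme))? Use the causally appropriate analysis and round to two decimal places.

Nothing the teaching method does changes prior GPA band; the imbalance is an allocation artefact. With prior GPA band also predicting the outcome, the pooled figure is confounded, and the within-stratum comparison is the causal one.
Standardising the self-study programme to the population prior GPA band mix: 0.362·296/341 + 0.333·113/213 + 0.305·15/86 = 0.544.

0.54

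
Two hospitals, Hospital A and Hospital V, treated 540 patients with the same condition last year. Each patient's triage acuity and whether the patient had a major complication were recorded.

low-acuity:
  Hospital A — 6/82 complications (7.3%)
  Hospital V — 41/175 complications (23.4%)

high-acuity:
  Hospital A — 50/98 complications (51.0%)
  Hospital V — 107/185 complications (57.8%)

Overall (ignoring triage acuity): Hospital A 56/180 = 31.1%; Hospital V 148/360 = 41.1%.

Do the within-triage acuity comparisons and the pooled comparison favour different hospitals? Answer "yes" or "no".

Within each triage acuity level (low-acuity 7.3% vs 23.4%; high-acuity 51.0% vs 57.8%), Hospital A has the lower rate every time. Pooled: 31.1% vs 41.1% — Hospital A has the lower rate overall. They agree.

no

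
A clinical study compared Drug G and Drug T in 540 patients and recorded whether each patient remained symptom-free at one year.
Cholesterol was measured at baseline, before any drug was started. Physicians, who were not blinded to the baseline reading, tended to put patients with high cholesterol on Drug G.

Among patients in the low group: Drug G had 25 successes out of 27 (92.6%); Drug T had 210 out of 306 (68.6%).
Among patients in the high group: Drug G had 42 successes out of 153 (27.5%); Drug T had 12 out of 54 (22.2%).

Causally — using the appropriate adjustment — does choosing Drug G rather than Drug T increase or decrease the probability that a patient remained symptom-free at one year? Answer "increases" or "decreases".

increases

Within every cholesterol level Drug G has the higher rate, yet pooled Drug T does — Simpson's reversal.
Nothing the drug does changes cholesterol; the imbalance is an allocation artefact. With cholesterol also predicting the outcome, the pooled figure is confounded, and the within-stratum comparison is the causal one.
Within each level — low: 92.6% vs 68.6%; high: 27.5% vs 22.2% — Drug G is higher every time.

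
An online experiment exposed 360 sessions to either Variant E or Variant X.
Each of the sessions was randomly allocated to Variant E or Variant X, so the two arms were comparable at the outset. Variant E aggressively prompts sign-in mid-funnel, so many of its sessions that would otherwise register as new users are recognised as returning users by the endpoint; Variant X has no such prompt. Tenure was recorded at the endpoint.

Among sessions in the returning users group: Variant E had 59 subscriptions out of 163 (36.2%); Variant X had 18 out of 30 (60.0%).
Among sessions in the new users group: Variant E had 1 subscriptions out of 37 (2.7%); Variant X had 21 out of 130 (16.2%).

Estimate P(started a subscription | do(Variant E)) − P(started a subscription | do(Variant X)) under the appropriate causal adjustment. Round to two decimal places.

User tenure lies on the pathway variant → user tenure → outcome, so adjusting for it blocks the indirect effect. For the total causal effect of variant, use the unadjusted pooled rates.
The causal difference is the pooled difference: 0.300 − 0.244 = +0.056.

+0.06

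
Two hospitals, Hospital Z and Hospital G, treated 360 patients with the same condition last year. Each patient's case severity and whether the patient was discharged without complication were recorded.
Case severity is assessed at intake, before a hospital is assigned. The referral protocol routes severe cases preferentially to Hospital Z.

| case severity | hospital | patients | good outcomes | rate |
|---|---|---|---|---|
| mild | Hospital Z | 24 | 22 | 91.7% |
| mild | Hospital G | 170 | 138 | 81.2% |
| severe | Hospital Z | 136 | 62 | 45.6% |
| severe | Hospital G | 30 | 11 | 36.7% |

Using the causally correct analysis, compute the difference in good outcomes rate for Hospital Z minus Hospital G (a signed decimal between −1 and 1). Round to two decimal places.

+0.10

Within every case severity level Hospital Z has the higher rate, yet pooled Hospital G does — Simpson's reversal.
Case severity is set before the hospital has any effect — it is not caused by the hospital — and it independently drives the outcome. That makes it a confounder, so the causal comparison is within case severity levels.
Adjusting over the population distribution of case severity: 0.539·(0.917−0.812) + 0.461·(0.456−0.367) = +0.098.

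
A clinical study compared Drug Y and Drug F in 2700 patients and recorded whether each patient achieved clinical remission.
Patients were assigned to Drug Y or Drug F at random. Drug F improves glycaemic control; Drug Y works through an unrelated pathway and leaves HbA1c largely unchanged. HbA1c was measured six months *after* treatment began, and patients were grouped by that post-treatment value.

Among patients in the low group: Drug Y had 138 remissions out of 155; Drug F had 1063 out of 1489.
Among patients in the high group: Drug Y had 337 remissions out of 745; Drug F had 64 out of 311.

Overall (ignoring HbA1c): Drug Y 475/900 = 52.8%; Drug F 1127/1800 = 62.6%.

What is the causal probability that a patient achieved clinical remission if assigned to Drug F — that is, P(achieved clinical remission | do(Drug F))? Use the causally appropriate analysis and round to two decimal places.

Because the drug influences HbA1c, HbA1c is a post-treatment mediator, not a confounder. Stratifying on it would bias the estimate; the causal effect is the crude pooled difference.
So P(outcome | do(Drug F)) is just the pooled rate for Drug F: 1127/1800 = 0.626.

0.63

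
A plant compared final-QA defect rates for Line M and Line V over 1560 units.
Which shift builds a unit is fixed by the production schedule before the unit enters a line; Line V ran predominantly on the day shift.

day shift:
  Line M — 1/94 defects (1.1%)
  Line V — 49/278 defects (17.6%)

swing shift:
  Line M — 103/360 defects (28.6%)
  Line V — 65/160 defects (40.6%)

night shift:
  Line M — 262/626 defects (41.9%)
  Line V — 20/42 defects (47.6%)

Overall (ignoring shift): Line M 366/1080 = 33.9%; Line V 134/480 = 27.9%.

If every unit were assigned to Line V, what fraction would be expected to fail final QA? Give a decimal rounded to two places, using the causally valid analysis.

0.38

Shift differs across lines for reasons unrelated to any effect of the line itself, and it separately predicts the outcome — a classic confounder. We must compare within shift levels.
Standardising Line V to the population shift mix: 0.238·49/278 + 0.333·65/160 + 0.428·20/42 = 0.381.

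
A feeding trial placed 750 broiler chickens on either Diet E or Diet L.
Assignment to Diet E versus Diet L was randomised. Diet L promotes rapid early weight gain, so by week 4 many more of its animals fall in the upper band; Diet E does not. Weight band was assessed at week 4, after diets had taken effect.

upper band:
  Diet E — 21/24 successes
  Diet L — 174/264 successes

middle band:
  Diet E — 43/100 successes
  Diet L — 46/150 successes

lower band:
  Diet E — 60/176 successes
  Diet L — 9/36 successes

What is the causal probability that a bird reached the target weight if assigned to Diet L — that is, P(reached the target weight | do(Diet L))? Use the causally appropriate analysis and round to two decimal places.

Within every week-4 weight band level Diet E has the higher rate, yet pooled Diet L does — Simpson's reversal.
Week-4 weight band lies on the pathway diet → week-4 weight band → outcome, so adjusting for it blocks the indirect effect. For the total causal effect of diet, use the unadjusted pooled rates.
So P(outcome | do(Diet L)) is just the pooled rate for Diet L: 229/450 = 0.509.

0.51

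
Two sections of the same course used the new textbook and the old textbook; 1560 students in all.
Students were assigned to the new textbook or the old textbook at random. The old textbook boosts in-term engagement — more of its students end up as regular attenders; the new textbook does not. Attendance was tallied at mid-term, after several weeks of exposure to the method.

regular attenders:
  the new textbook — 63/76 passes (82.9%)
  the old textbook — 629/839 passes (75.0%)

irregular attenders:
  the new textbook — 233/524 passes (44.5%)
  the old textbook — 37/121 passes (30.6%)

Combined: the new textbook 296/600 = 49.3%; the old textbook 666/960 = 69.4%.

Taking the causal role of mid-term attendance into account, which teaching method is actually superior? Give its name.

The stratified and pooled comparisons disagree (the new textbook wins within each mid-term attendance; the old textbook wins overall), so the answer turns on the causal role of mid-term attendance.
Mid-term attendance lies on the pathway teaching method → mid-term attendance → outcome, so adjusting for it blocks the indirect effect. For the total causal effect of teaching method, use the unadjusted pooled rates.
Pooled: the new textbook 49.3% vs the old textbook 69.4%; the old textbook is higher overall.

the old textbook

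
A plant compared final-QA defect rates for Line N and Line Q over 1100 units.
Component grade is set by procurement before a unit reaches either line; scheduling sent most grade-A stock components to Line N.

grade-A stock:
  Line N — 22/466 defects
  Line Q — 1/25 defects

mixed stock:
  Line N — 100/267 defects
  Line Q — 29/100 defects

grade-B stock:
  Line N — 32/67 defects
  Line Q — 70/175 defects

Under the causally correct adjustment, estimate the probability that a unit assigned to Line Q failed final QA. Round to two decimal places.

0.20

Nothing the line does changes component grade; the imbalance is an allocation artefact. With component grade also predicting the outcome, the pooled figure is confounded, and the within-stratum comparison is the causal one.
Standardising Line Q to the population component grade mix: 0.446·1/25 + 0.334·29/100 + 0.220·70/175 = 0.203.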